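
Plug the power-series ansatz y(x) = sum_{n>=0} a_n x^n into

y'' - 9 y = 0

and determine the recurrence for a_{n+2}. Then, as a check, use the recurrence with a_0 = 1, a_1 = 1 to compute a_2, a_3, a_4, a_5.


Substitute y = sum_n a_n x^n into y'' + (const) y = 0.
y''(x) = sum_{n>=0} (n+2)(n+1) a_{n+2} x^n.
The ODE becomes sum_n [(n+2)(n+1) a_{n+2} - 9 a_n] x^n = 0.
Setting each coefficient to zero gives the recurrence:
  (n+2)(n+1) a_{n+2} - 9 a_n = 0,
  a_{n+2} = 9 / ((n+1)(n+2)) a_n.

Check with a_0 = 1, a_1 = 1 (apply the recurrence for n = 0, 1, 2, 3): a_0 = 1, a_1 = 1, a_2 = 9/2, a_3 = 3/2, a_4 = 27/8, a_5 = 27/40.

a_{n+2} = 9/((n+1)(n+2)) * a_n; check: a_0 = 1, a_1 = 1, a_2 = 9/2, a_3 = 3/2, a_4 = 27/8, a_5 = 27/40


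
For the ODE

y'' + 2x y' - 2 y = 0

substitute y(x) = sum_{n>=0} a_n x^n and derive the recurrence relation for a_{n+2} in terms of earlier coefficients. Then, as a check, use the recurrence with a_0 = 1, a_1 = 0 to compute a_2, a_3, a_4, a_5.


Substitute y = sum_n a_n x^n.
y''(x) has coefficient (n+2)(n+1) a_{n+2} at x^n;
2 x y'(x) has coefficient 2 n a_n at x^n (shift);
-2 y(x) has coefficient -2 a_n at x^n.
Matching x^n: (n+2)(n+1) a_{n+2} + (2n - 2) a_n = 0.
Thus a_{n+2} = (-2n + 2) / ((n+1)(n+2)) * a_n.

Check with a_0 = 1, a_1 = 0 (apply the recurrence for n = 0, 1, 2, 3): a_0 = 1, a_1 = 0, a_2 = 1, a_3 = 0, a_4 = -1/6, a_5 = 0.

a_(n+2) = (-2n + 2) / ((n+1)(n+2)) * a_n; check: a_0 = 1, a_1 = 0, a_2 = 1, a_3 = 0, a_4 = -1/6, a_5 = 0


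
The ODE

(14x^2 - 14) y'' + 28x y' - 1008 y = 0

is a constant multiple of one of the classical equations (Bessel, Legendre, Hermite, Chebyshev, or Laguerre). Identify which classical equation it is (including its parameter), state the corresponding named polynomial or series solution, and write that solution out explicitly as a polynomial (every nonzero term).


All three coefficients share the factor -14; dividing through by -14 gives  (1 - x^2) y'' - 2x y' + 72 y = 0.
This matches the Legendre equation (1 - x^2) y'' - 2x y' + n(n+1) y = 0 (note the -2x y' term) with n(n+1) = 72, so n = 8; the polynomial solution is P_8(x).
With y = sum_k a_k x^k, matching x^k gives (k+2)(k+1) a_{k+2} = [k(k+1) - n(n+1)] a_k = (k - 8)(k + 9) a_k. The right side vanishes at k = 8, so the series with the parity of 8 terminates at degree 8.
Standard normalization (P_n(1) = 1): leading coefficient (2n)!/(2^n (n!)^2) = 20922789888000/(256*1625702400) = 6435/128, so a_8 = 6435/128. Work downward with a_k = (k+1)(k+2) a_{k+2} / ((k - 8)(k + 9)):
  a_6 = (7)(8)(6435/128) / ((6 - 8)(6 + 9)) = (45045/16)/(-30) = -3003/32
  a_4 = (5)(6)(-3003/32) / ((4 - 8)(4 + 9)) = (-45045/16)/(-52) = 3465/64
  a_2 = (3)(4)(3465/64) / ((2 - 8)(2 + 9)) = (10395/16)/(-66) = -315/32
  a_0 = (1)(2)(-315/32) / ((0 - 8)(0 + 9)) = (-315/16)/(-72) = 35/128
Hence P_8(x) = 6435 x^8/128 - 3003 x^6/32 + 3465 x^4/64 - 315 x^2/32 + 35/128.

P_8(x); series = 6435 x^8/128 - 3003 x^6/32 + 3465 x^4/64 - 315 x^2/32 + 35/128


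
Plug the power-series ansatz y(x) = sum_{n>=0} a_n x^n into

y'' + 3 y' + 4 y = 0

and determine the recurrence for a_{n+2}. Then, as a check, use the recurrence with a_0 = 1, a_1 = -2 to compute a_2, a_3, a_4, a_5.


Substitute y = sum_n a_n x^n.
y''(x) has coefficient (n+2)(n+1) a_{n+2} at x^n;
3 y'(x) has coefficient 3 (n+1) a_{n+1} at x^n;
4 y(x) has coefficient 4 a_n at x^n.
Matching x^n: (n+2)(n+1) a_{n+2} + 3 (n+1) a_{n+1} + 4 a_n = 0.
Thus a_{n+2} = [-3 (n+1) a_{n+1} - 4 a_n] / ((n+1)(n+2)).

Check with a_0 = 1, a_1 = -2 (apply the recurrence for n = 0, 1, 2, 3): a_0 = 1, a_1 = -2, a_2 = 1, a_3 = 1/3, a_4 = -7/12, a_5 = 17/60.

a_(n+2) = [-3 (n+1) a_(n+1) - 4 a_n] / ((n+1)(n+2)); check: a_0 = 1, a_1 = -2, a_2 = 1, a_3 = 1/3, a_4 = -7/12, a_5 = 17/60


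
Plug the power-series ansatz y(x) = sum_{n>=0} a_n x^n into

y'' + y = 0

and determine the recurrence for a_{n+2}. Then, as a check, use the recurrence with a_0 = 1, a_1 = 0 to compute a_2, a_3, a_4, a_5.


Substitute y = sum_n a_n x^n into y'' + (const) y = 0.
y''(x) = sum_{n>=0} (n+2)(n+1) a_{n+2} x^n.
The ODE becomes sum_n [(n+2)(n+1) a_{n+2} + 1 a_n] x^n = 0.
Setting each coefficient to zero gives the recurrence:
  (n+2)(n+1) a_{n+2} + 1 a_n = 0,
  a_{n+2} = -1 / ((n+1)(n+2)) a_n.

Check with a_0 = 1, a_1 = 0 (apply the recurrence for n = 0, 1, 2, 3): a_0 = 1, a_1 = 0, a_2 = -1/2, a_3 = 0, a_4 = 1/24, a_5 = 0.

a_{n+2} = -1/((n+1)(n+2)) * a_n; check: a_0 = 1, a_1 = 0, a_2 = -1/2, a_3 = 0, a_4 = 1/24, a_5 = 0


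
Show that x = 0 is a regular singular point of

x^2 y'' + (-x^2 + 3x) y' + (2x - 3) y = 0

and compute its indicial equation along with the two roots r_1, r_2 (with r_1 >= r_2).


Divide by x^2 to reach normal form y'' + P_1(x) y' + P_2(x) y = 0 with P_1(x) = -1 + 3/x and P_2(x) = 2/x - 3/x^2.
x = 0 is a singular point because the y'-coefficient -1 + 3/x has a pole at x = 0 and the y-coefficient 2/x - 3/x^2 has a pole at x = 0.
It is a regular singular point because x P_1(x) = p(x) = 3 - x and x^2 P_2(x) = q(x) = 2x - 3 are polynomials, hence analytic at x = 0.
p(0) = 3,  q(0) = -3.
Indicial equation: r(r-1) + p(0) r + q(0) = 0, i.e. r^2 + (p(0) - 1) r + q(0) = 0, i.e. r^2 + 2 r - 3 = 0.
Discriminant: (2)^2 - 4(-3) = 16, so r = (-2 ± 4)/2.
Solving: r_1 = 1, r_2 = -3.

indicial: r^2 + 2 r - 3 = 0; roots r_1 = 1, r_2 = -3


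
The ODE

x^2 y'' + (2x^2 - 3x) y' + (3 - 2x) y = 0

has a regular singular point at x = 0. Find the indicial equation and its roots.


Divide by x^2 to reach normal form y'' + P_1(x) y' + P_2(x) y = 0 with P_1(x) = 2 - 3/x and P_2(x) = -2/x + 3/x^2.
x = 0 is a singular point because the y'-coefficient 2 - 3/x has a pole at x = 0 and the y-coefficient -2/x + 3/x^2 has a pole at x = 0.
It is a regular singular point because x P_1(x) = p(x) = 2x - 3 and x^2 P_2(x) = q(x) = 3 - 2x are polynomials, hence analytic at x = 0.
p(0) = -3,  q(0) = 3.
Indicial equation: r(r-1) + p(0) r + q(0) = 0, i.e. r^2 + (p(0) - 1) r + q(0) = 0, i.e. r^2 - 4 r + 3 = 0.
Discriminant: (-4)^2 - 4(3) = 4, so r = (4 ± 2)/2.
Solving: r_1 = 3, r_2 = 1.

indicial: r^2 - 4 r + 3 = 0; roots r_1 = 3, r_2 = 1


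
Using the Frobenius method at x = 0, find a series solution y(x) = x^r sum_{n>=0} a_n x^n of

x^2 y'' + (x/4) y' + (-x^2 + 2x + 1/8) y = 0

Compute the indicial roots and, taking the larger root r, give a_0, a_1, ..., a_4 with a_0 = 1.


Write in Frobenius form y'' + (p(x)/x) y' + (q(x)/x^2) y = 0:
  p(x) = 1/4,  q(x) = -x^2 + 2x + 1/8.
Indicial equation: r(r-1) + (1/4) r + (1/8) = 0 -> roots r_1 = 1/2, r_2 = 1/4.
Take r = r_1 = 1/2. Let y(x) = x^r sum_{n>=0} a_n x^n with a_0 = 1.
Substitute y = x^r sum a_n x^n and match x^{r+n}. The recurrence is
  D(n) a_n + 2 a_{n-1} - 1 a_{n-2} = 0,  where D(n) = (r+n)(r+n-1) + (1/4)(r+n) + (1/8).
  a_n = [-2 a_{n-1} + 1 a_{n-2}] / D(n).
Since the indicial polynomial factors as (r - r_1)(r - r_2), D(n) = (r_1 + n - r_1)(r_1 + n - r_2) = n(n + 1/4).
Evaluating step by step (a_0 = 1):
  n = 1: D(1) = 1(1 + 1/4) = 5/4; numerator = -2(1) = -2; a_1 = (-2)/(5/4) = -8/5
  n = 2: D(2) = 2(2 + 1/4) = 9/2; numerator = -2(-8/5) + 1(1) = 21/5; a_2 = (21/5)/(9/2) = 14/15
  n = 3: D(3) = 3(3 + 1/4) = 39/4; numerator = -2(14/15) + 1(-8/5) = -52/15; a_3 = (-52/15)/(39/4) = -16/45
  n = 4: D(4) = 4(4 + 1/4) = 17; numerator = -2(-16/45) + 1(14/15) = 74/45; a_4 = (74/45)/(17) = 74/765

r = 1/2; a_0 = 1; a_1 = -8/5; a_2 = 14/15; a_3 = -16/45; a_4 = 74/765


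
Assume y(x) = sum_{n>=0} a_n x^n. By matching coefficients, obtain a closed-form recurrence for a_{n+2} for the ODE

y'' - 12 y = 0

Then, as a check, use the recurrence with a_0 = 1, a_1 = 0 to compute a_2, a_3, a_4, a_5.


Substitute y = sum_n a_n x^n into y'' + (const) y = 0.
y''(x) = sum_{n>=0} (n+2)(n+1) a_{n+2} x^n.
The ODE becomes sum_n [(n+2)(n+1) a_{n+2} - 12 a_n] x^n = 0.
Setting each coefficient to zero gives the recurrence:
  (n+2)(n+1) a_{n+2} - 12 a_n = 0,
  a_{n+2} = 12 / ((n+1)(n+2)) a_n.

Check with a_0 = 1, a_1 = 0 (apply the recurrence for n = 0, 1, 2, 3): a_0 = 1, a_1 = 0, a_2 = 6, a_3 = 0, a_4 = 6, a_5 = 0.

a_{n+2} = 12/((n+1)(n+2)) * a_n; check: a_0 = 1, a_1 = 0, a_2 = 6, a_3 = 0, a_4 = 6, a_5 = 0


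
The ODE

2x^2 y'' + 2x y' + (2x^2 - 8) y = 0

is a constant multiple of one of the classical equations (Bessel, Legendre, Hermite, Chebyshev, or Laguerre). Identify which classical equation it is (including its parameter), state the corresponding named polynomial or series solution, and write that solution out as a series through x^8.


All three coefficients share the factor 2; dividing through by 2 gives  x^2 y'' + x y' + (x^2 - 4) y = 0.
This matches the Bessel equation x^2 y'' + x y' + (x^2 - nu^2) y = 0 with nu^2 = 4, so nu = 2; the solution bounded at x = 0 is J_2(x).
Frobenius at x = 0: indicial roots ±nu; for r = nu the recurrence k(k + 2nu) c_k = -c_{k-2} gives the standard series J_nu(x) = sum_{k>=0} (-1)^k / (k! (k+nu)!) (x/2)^(2k+nu). Evaluate the first 4 terms:
  k = 0: (-1)^0 / (0! * 2! * 2^2) x^2 = 1/(1*2*4) x^2 = (1/8) x^2
  k = 1: (-1)^1 / (1! * 3! * 2^4) x^4 = -1/(1*6*16) x^4 = (-1/96) x^4
  k = 2: (-1)^2 / (2! * 4! * 2^6) x^6 = 1/(2*24*64) x^6 = (1/3072) x^6
  k = 3: (-1)^3 / (3! * 5! * 2^8) x^8 = -1/(6*120*256) x^8 = (-1/184320) x^8
Hence J_2(x) = -x^8/184320 + x^6/3072 - x^4/96 + x^2/8 + ....

J_2(x); series = -x^8/184320 + x^6/3072 - x^4/96 + x^2/8


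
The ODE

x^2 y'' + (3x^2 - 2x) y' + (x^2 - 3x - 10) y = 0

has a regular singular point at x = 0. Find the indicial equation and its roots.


Divide by x^2 to reach normal form y'' + P_1(x) y' + P_2(x) y = 0 with P_1(x) = 3 - 2/x and P_2(x) = 1 - 3/x - 10/x^2.
x = 0 is a singular point because the y'-coefficient 3 - 2/x has a pole at x = 0 and the y-coefficient 1 - 3/x - 10/x^2 has a pole at x = 0.
It is a regular singular point because x P_1(x) = p(x) = 3x - 2 and x^2 P_2(x) = q(x) = x^2 - 3x - 10 are polynomials, hence analytic at x = 0.
p(0) = -2,  q(0) = -10.
Indicial equation: r(r-1) + p(0) r + q(0) = 0, i.e. r^2 + (p(0) - 1) r + q(0) = 0, i.e. r^2 - 3 r - 10 = 0.
Discriminant: (-3)^2 - 4(-10) = 49, so r = (3 ± 7)/2.
Solving: r_1 = 5, r_2 = -2.

indicial: r^2 - 3 r - 10 = 0; roots r_1 = 5, r_2 = -2


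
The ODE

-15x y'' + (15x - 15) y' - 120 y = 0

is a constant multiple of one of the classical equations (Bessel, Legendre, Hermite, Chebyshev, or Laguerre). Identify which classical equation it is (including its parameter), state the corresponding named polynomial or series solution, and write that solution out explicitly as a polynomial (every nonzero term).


All three coefficients share the factor -15; dividing through by -15 gives  x y'' + (1 - x) y' + 8 y = 0.
This matches the Laguerre equation x y'' + (1 - x) y' + n y = 0 with n = 8; the polynomial solution is L_8(x).
With y = sum_k a_k x^k, matching x^k gives (k+1)k a_{k+1} + (k+1) a_{k+1} - k a_k + n a_k = 0, i.e. (k+1)^2 a_{k+1} = (k - n) a_k = (k - 8) a_k. The right side vanishes at k = 8, so the series terminates at degree 8.
Standard normalization L_n(0) = 1 gives a_0 = 1. Work upward with a_{k+1} = (k - 8) a_k / (k+1)^2:
  a_1 = (0 - 8)(1) / 1^2 = -8/1 = -8
  a_2 = (1 - 8)(-8) / 2^2 = 56/4 = 14
  a_3 = (2 - 8)(14) / 3^2 = -84/9 = -28/3
  a_4 = (3 - 8)(-28/3) / 4^2 = (140/3)/16 = 35/12
  a_5 = (4 - 8)(35/12) / 5^2 = (-35/3)/25 = -7/15
  a_6 = (5 - 8)(-7/15) / 6^2 = (7/5)/36 = 7/180
  a_7 = (6 - 8)(7/180) / 7^2 = (-7/90)/49 = -1/630
  a_8 = (7 - 8)(-1/630) / 8^2 = (1/630)/64 = 1/40320
Hence L_8(x) = x^8/40320 - x^7/630 + 7 x^6/180 - 7 x^5/15 + 35 x^4/12 - 28 x^3/3 + 14 x^2 - 8 x + 1.

L_8(x); series = x^8/40320 - x^7/630 + 7 x^6/180 - 7 x^5/15 + 35 x^4/12 - 28 x^3/3 + 14 x^2 - 8 x + 1


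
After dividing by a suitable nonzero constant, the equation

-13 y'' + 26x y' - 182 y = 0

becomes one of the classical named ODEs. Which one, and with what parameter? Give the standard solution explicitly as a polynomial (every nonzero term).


All three coefficients share the factor -13; dividing through by -13 gives  y'' - 2x y' + 14 y = 0.
This matches the Hermite equation y'' - 2x y' + 2n y = 0 with 2n = 14, so n = 7; the polynomial solution is H_7(x).
With y = sum_k a_k x^k, matching x^k gives (k+2)(k+1) a_{k+2} = 2(k - n) a_k = 2(k - 7) a_k. The right side vanishes at k = 7, so the series with the parity of 7 terminates at degree 7.
Standard normalization: leading coefficient of H_n is 2^n, so a_7 = 2^7 = 128. Work downward with a_k = (k+1)(k+2) a_{k+2} / (2(k - n)):
  a_5 = (6)(7)(128) / (2(5 - 7)) = 5376/(-4) = -1344
  a_3 = (4)(5)(-1344) / (2(3 - 7)) = -26880/(-8) = 3360
  a_1 = (2)(3)(3360) / (2(1 - 7)) = 20160/(-12) = -1680
Hence H_7(x) = 128 x^7 - 1344 x^5 + 3360 x^3 - 1680 x.

H_7(x); series = 128 x^7 - 1344 x^5 + 3360 x^3 - 1680 x


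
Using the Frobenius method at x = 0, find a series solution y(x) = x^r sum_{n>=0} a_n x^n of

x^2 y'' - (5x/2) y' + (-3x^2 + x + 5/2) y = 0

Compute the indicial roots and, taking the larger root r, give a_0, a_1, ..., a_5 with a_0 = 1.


Write in Frobenius form y'' + (p(x)/x) y' + (q(x)/x^2) y = 0:
  p(x) = -5/2,  q(x) = -3x^2 + x + 5/2.
Indicial equation: r(r-1) + (-5/2) r + (5/2) = 0 -> roots r_1 = 5/2, r_2 = 1.
Take r = r_1 = 5/2. Let y(x) = x^r sum_{n>=0} a_n x^n with a_0 = 1.
Substitute y = x^r sum a_n x^n and match x^{r+n}. The recurrence is
  D(n) a_n + 1 a_{n-1} - 3 a_{n-2} = 0,  where D(n) = (r+n)(r+n-1) + (-5/2)(r+n) + (5/2).
  a_n = [-1 a_{n-1} + 3 a_{n-2}] / D(n).
Since the indicial polynomial factors as (r - r_1)(r - r_2), D(n) = (r_1 + n - r_1)(r_1 + n - r_2) = n(n + 3/2).
Evaluating step by step (a_0 = 1):
  n = 1: D(1) = 1(1 + 3/2) = 5/2; numerator = -1(1) = -1; a_1 = (-1)/(5/2) = -2/5
  n = 2: D(2) = 2(2 + 3/2) = 7; numerator = -1(-2/5) + 3(1) = 17/5; a_2 = (17/5)/(7) = 17/35
  n = 3: D(3) = 3(3 + 3/2) = 27/2; numerator = -1(17/35) + 3(-2/5) = -59/35; a_3 = (-59/35)/(27/2) = -118/945
  n = 4: D(4) = 4(4 + 3/2) = 22; numerator = -1(-118/945) + 3(17/35) = 299/189; a_4 = (299/189)/(22) = 299/4158
  n = 5: D(5) = 5(5 + 3/2) = 65/2; numerator = -1(299/4158) + 3(-118/945) = -9283/20790; a_5 = (-9283/20790)/(65/2) = -9283/675675

r = 5/2; a_0 = 1; a_1 = -2/5; a_2 = 17/35; a_3 = -118/945; a_4 = 299/4158; a_5 = -9283/675675


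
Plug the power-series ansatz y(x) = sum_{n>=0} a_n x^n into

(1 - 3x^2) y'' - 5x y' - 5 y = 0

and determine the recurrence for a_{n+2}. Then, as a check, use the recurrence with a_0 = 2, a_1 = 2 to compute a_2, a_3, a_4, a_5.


Substitute y = sum_n a_n x^n.
(1 - 3 x^2) y'' contributes (n+2)(n+1) a_{n+2} - 3 n(n-1) a_n at x^n.
-5 x y'(x) contributes -5 n a_n at x^n.
-5 y(x) contributes -5 a_n at x^n.
Matching x^n: (n+2)(n+1) a_{n+2} + (-3 n(n-1) - 5 n - 5) a_n = 0.
Thus a_{n+2} = (3 n(n-1) + 5 n + 5) / ((n+1)(n+2)) * a_n.

Check with a_0 = 2, a_1 = 2 (apply the recurrence for n = 0, 1, 2, 3): a_0 = 2, a_1 = 2, a_2 = 5, a_3 = 10/3, a_4 = 35/4, a_5 = 19/3.

a_(n+2) = (3 n(n-1) + 5 n + 5) / ((n+1)(n+2)) * a_n; check: a_0 = 2, a_1 = 2, a_2 = 5, a_3 = 10/3, a_4 = 35/4, a_5 = 19/3


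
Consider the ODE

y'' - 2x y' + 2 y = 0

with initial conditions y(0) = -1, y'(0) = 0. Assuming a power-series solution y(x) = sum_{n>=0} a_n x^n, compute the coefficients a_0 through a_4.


Ansatz: y(x) = sum_{n>=0} a_n x^n, so y'(x) = sum_{n>=1} n a_n x^(n-1) and y''(x) = sum_{n>=2} n(n-1) a_n x^(n-2).
Substitute into P(x) y'' + Q(x) y' + R(x) y = 0 with P(x) = 1, Q(x) = -2x, R(x) = 2, and match powers of x.
Initial conditions: a_0 = -1, a_1 = 0.
Setting the coefficient of each power of x to zero and solving order by order (substituting the coefficients already found):
  x^0: 2 a_2 + 2 a_0 = 0  ->  2 a_2 = -2 a_0 = 2  ->  a_2 = 1
  x^1: 6 a_3 = 0  ->  a_3 = 0
  x^2: 12 a_4 - 2 a_2 = 0  ->  12 a_4 = 2 a_2 = 2  ->  a_4 = 1/6
Truncated series: y(x) = -1 + x^2 + (1/6) x^4 + O(x^5).

a_0 = -1; a_1 = 0; a_2 = 1; a_3 = 0; a_4 = 1/6


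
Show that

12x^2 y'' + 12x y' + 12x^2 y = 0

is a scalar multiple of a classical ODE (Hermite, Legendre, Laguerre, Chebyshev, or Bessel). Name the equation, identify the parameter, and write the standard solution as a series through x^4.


All three coefficients share the factor 12; dividing through by 12 gives  x^2 y'' + x y' + x^2 y = 0.
This matches the Bessel equation x^2 y'' + x y' + (x^2 - nu^2) y = 0 with nu^2 = 0, so nu = 0; the solution bounded at x = 0 is J_0(x).
Frobenius at x = 0: indicial roots ±nu; for r = nu the recurrence k(k + 2nu) c_k = -c_{k-2} gives the standard series J_nu(x) = sum_{k>=0} (-1)^k / (k! (k+nu)!) (x/2)^(2k+nu). Evaluate the first 3 terms:
  k = 0: (-1)^0 / (0! * 0! * 2^0) x^0 = 1/(1*1*1) x^0 = (1) x^0
  k = 1: (-1)^1 / (1! * 1! * 2^2) x^2 = -1/(1*1*4) x^2 = (-1/4) x^2
  k = 2: (-1)^2 / (2! * 2! * 2^4) x^4 = 1/(2*2*16) x^4 = (1/64) x^4
Hence J_0(x) = x^4/64 - x^2/4 + 1 + ....

J_0(x); series = x^4/64 - x^2/4 + 1


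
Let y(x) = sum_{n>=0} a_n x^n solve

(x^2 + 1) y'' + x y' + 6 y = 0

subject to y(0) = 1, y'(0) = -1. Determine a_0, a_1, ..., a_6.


Ansatz: y(x) = sum_{n>=0} a_n x^n, so y'(x) = sum_{n>=1} n a_n x^(n-1) and y''(x) = sum_{n>=2} n(n-1) a_n x^(n-2).
Substitute into P(x) y'' + Q(x) y' + R(x) y = 0 with P(x) = x^2 + 1, Q(x) = x, R(x) = 6, and match powers of x.
Initial conditions: a_0 = 1, a_1 = -1.
Setting the coefficient of each power of x to zero and solving order by order (substituting the coefficients already found):
  x^0: 2 a_2 + 6 a_0 = 0  ->  2 a_2 = -6 a_0 = -6  ->  a_2 = -3
  x^1: 6 a_3 + 7 a_1 = 0  ->  6 a_3 = -7 a_1 = 7  ->  a_3 = 7/6
  x^2: 12 a_4 + 10 a_2 = 0  ->  12 a_4 = -10 a_2 = 30  ->  a_4 = 5/2
  x^3: 20 a_5 + 15 a_3 = 0  ->  20 a_5 = -15 a_3 = -35/2  ->  a_5 = -7/8
  x^4: 30 a_6 + 22 a_4 = 0  ->  30 a_6 = -22 a_4 = -55  ->  a_6 = -11/6
Truncated series: y(x) = 1 - x - 3 x^2 + (7/6) x^3 + (5/2) x^4 - (7/8) x^5 - (11/6) x^6 + O(x^7).

a_0 = 1; a_1 = -1; a_2 = -3; a_3 = 7/6; a_4 = 5/2; a_5 = -7/8; a_6 = -11/6


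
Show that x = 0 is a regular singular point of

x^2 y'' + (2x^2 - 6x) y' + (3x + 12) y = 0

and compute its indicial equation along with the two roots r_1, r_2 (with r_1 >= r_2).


Divide by x^2 to reach normal form y'' + P_1(x) y' + P_2(x) y = 0 with P_1(x) = 2 - 6/x and P_2(x) = 3/x + 12/x^2.
x = 0 is a singular point because the y'-coefficient 2 - 6/x has a pole at x = 0 and the y-coefficient 3/x + 12/x^2 has a pole at x = 0.
It is a regular singular point because x P_1(x) = p(x) = 2x - 6 and x^2 P_2(x) = q(x) = 3x + 12 are polynomials, hence analytic at x = 0.
p(0) = -6,  q(0) = 12.
Indicial equation: r(r-1) + p(0) r + q(0) = 0, i.e. r^2 + (p(0) - 1) r + q(0) = 0, i.e. r^2 - 7 r + 12 = 0.
Discriminant: (-7)^2 - 4(12) = 1, so r = (7 ± 1)/2.
Solving: r_1 = 4, r_2 = 3.

indicial: r^2 - 7 r + 12 = 0; roots r_1 = 4, r_2 = 3


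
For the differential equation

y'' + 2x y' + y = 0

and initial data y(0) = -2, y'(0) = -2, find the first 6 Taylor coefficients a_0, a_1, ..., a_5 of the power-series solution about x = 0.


Ansatz: y(x) = sum_{n>=0} a_n x^n, so y'(x) = sum_{n>=1} n a_n x^(n-1) and y''(x) = sum_{n>=2} n(n-1) a_n x^(n-2).
Substitute into P(x) y'' + Q(x) y' + R(x) y = 0 with P(x) = 1, Q(x) = 2x, R(x) = 1, and match powers of x.
Initial conditions: a_0 = -2, a_1 = -2.
Setting the coefficient of each power of x to zero and solving order by order (substituting the coefficients already found):
  x^0: 2 a_2 + a_0 = 0  ->  2 a_2 = -a_0 = 2  ->  a_2 = 1
  x^1: 6 a_3 + 3 a_1 = 0  ->  6 a_3 = -3 a_1 = 6  ->  a_3 = 1
  x^2: 12 a_4 + 5 a_2 = 0  ->  12 a_4 = -5 a_2 = -5  ->  a_4 = -5/12
  x^3: 20 a_5 + 7 a_3 = 0  ->  20 a_5 = -7 a_3 = -7  ->  a_5 = -7/20
Truncated series: y(x) = -2 - 2 x + x^2 + x^3 - (5/12) x^4 - (7/20) x^5 + O(x^6).

a_0 = -2; a_1 = -2; a_2 = 1; a_3 = 1; a_4 = -5/12; a_5 = -7/20


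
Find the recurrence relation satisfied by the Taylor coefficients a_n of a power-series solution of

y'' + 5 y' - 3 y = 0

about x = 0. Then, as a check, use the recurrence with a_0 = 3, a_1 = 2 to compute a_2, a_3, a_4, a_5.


Substitute y = sum_n a_n x^n.
y''(x) has coefficient (n+2)(n+1) a_{n+2} at x^n;
5 y'(x) has coefficient 5 (n+1) a_{n+1} at x^n;
-3 y(x) has coefficient -3 a_n at x^n.
Matching x^n: (n+2)(n+1) a_{n+2} + 5 (n+1) a_{n+1} - 3 a_n = 0.
Thus a_{n+2} = [-5 (n+1) a_{n+1} + 3 a_n] / ((n+1)(n+2)).

Check with a_0 = 3, a_1 = 2 (apply the recurrence for n = 0, 1, 2, 3): a_0 = 3, a_1 = 2, a_2 = -1/2, a_3 = 11/6, a_4 = -29/12, a_5 = 323/120.

a_(n+2) = [-5 (n+1) a_(n+1) + 3 a_n] / ((n+1)(n+2)); check: a_0 = 3, a_1 = 2, a_2 = -1/2, a_3 = 11/6, a_4 = -29/12, a_5 = 323/120


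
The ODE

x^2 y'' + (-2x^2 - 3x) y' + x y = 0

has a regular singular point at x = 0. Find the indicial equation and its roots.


Divide by x^2 to reach normal form y'' + P_1(x) y' + P_2(x) y = 0 with P_1(x) = -2 - 3/x and P_2(x) = 1/x.
x = 0 is a singular point because the y'-coefficient -2 - 3/x has a pole at x = 0 and the y-coefficient 1/x has a pole at x = 0.
It is a regular singular point because x P_1(x) = p(x) = -2x - 3 and x^2 P_2(x) = q(x) = x are polynomials, hence analytic at x = 0.
p(0) = -3,  q(0) = 0.
Indicial equation: r(r-1) + p(0) r + q(0) = 0, i.e. r^2 + (p(0) - 1) r + q(0) = 0, i.e. r^2 - 4 r = 0.
Discriminant: (-4)^2 - 4(0) = 16, so r = (4 ± 4)/2.
Solving: r_1 = 4, r_2 = 0.

indicial: r^2 - 4 r = 0; roots r_1 = 4, r_2 = 0


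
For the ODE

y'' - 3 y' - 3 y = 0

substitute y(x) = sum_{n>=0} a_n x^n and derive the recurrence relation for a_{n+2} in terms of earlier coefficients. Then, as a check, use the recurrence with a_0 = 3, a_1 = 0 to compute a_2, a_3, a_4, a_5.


Substitute y = sum_n a_n x^n.
y''(x) has coefficient (n+2)(n+1) a_{n+2} at x^n;
-3 y'(x) has coefficient -3 (n+1) a_{n+1} at x^n;
-3 y(x) has coefficient -3 a_n at x^n.
Matching x^n: (n+2)(n+1) a_{n+2} - 3 (n+1) a_{n+1} - 3 a_n = 0.
Thus a_{n+2} = [3 (n+1) a_{n+1} + 3 a_n] / ((n+1)(n+2)).

Check with a_0 = 3, a_1 = 0 (apply the recurrence for n = 0, 1, 2, 3): a_0 = 3, a_1 = 0, a_2 = 9/2, a_3 = 9/2, a_4 = 9/2, a_5 = 27/8.

a_(n+2) = [3 (n+1) a_(n+1) + 3 a_n] / ((n+1)(n+2)); check: a_0 = 3, a_1 = 0, a_2 = 9/2, a_3 = 9/2, a_4 = 9/2, a_5 = 27/8


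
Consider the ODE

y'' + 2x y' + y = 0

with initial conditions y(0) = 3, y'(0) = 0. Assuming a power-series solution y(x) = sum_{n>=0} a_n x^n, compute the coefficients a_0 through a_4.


Ansatz: y(x) = sum_{n>=0} a_n x^n, so y'(x) = sum_{n>=1} n a_n x^(n-1) and y''(x) = sum_{n>=2} n(n-1) a_n x^(n-2).
Substitute into P(x) y'' + Q(x) y' + R(x) y = 0 with P(x) = 1, Q(x) = 2x, R(x) = 1, and match powers of x.
Initial conditions: a_0 = 3, a_1 = 0.
Setting the coefficient of each power of x to zero and solving order by order (substituting the coefficients already found):
  x^0: 2 a_2 + a_0 = 0  ->  2 a_2 = -a_0 = -3  ->  a_2 = -3/2
  x^1: 6 a_3 + 3 a_1 = 0  ->  6 a_3 = -3 a_1 = 0  ->  a_3 = 0
  x^2: 12 a_4 + 5 a_2 = 0  ->  12 a_4 = -5 a_2 = 15/2  ->  a_4 = 5/8
Truncated series: y(x) = 3 - (3/2) x^2 + (5/8) x^4 + O(x^5).

a_0 = 3; a_1 = 0; a_2 = -3/2; a_3 = 0; a_4 = 5/8


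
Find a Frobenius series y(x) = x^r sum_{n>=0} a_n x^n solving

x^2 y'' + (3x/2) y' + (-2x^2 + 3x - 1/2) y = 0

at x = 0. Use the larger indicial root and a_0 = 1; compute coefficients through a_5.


Write in Frobenius form y'' + (p(x)/x) y' + (q(x)/x^2) y = 0:
  p(x) = 3/2,  q(x) = -2x^2 + 3x - 1/2.
Indicial equation: r(r-1) + (3/2) r + (-1/2) = 0 -> roots r_1 = 1/2, r_2 = -1.
Take r = r_1 = 1/2. Let y(x) = x^r sum_{n>=0} a_n x^n with a_0 = 1.
Substitute y = x^r sum a_n x^n and match x^{r+n}. The recurrence is
  D(n) a_n + 3 a_{n-1} - 2 a_{n-2} = 0,  where D(n) = (r+n)(r+n-1) + (3/2)(r+n) + (-1/2).
  a_n = [-3 a_{n-1} + 2 a_{n-2}] / D(n).
Since the indicial polynomial factors as (r - r_1)(r - r_2), D(n) = (r_1 + n - r_1)(r_1 + n - r_2) = n(n + 3/2).
Evaluating step by step (a_0 = 1):
  n = 1: D(1) = 1(1 + 3/2) = 5/2; numerator = -3(1) = -3; a_1 = (-3)/(5/2) = -6/5
  n = 2: D(2) = 2(2 + 3/2) = 7; numerator = -3(-6/5) + 2(1) = 28/5; a_2 = (28/5)/(7) = 4/5
  n = 3: D(3) = 3(3 + 3/2) = 27/2; numerator = -3(4/5) + 2(-6/5) = -24/5; a_3 = (-24/5)/(27/2) = -16/45
  n = 4: D(4) = 4(4 + 3/2) = 22; numerator = -3(-16/45) + 2(4/5) = 8/3; a_4 = (8/3)/(22) = 4/33
  n = 5: D(5) = 5(5 + 3/2) = 65/2; numerator = -3(4/33) + 2(-16/45) = -532/495; a_5 = (-532/495)/(65/2) = -1064/32175

r = 1/2; a_0 = 1; a_1 = -6/5; a_2 = 4/5; a_3 = -16/45; a_4 = 4/33; a_5 = -1064/32175


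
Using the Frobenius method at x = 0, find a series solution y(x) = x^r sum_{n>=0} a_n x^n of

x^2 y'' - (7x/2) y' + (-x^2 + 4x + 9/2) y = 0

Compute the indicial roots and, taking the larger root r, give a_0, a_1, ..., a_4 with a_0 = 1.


Write in Frobenius form y'' + (p(x)/x) y' + (q(x)/x^2) y = 0:
  p(x) = -7/2,  q(x) = -x^2 + 4x + 9/2.
Indicial equation: r(r-1) + (-7/2) r + (9/2) = 0 -> roots r_1 = 3, r_2 = 3/2.
Take r = r_1 = 3. Let y(x) = x^r sum_{n>=0} a_n x^n with a_0 = 1.
Substitute y = x^r sum a_n x^n and match x^{r+n}. The recurrence is
  D(n) a_n + 4 a_{n-1} - 1 a_{n-2} = 0,  where D(n) = (r+n)(r+n-1) + (-7/2)(r+n) + (9/2).
  a_n = [-4 a_{n-1} + 1 a_{n-2}] / D(n).
Since the indicial polynomial factors as (r - r_1)(r - r_2), D(n) = (r_1 + n - r_1)(r_1 + n - r_2) = n(n + 3/2).
Evaluating step by step (a_0 = 1):
  n = 1: D(1) = 1(1 + 3/2) = 5/2; numerator = -4(1) = -4; a_1 = (-4)/(5/2) = -8/5
  n = 2: D(2) = 2(2 + 3/2) = 7; numerator = -4(-8/5) + 1(1) = 37/5; a_2 = (37/5)/(7) = 37/35
  n = 3: D(3) = 3(3 + 3/2) = 27/2; numerator = -4(37/35) + 1(-8/5) = -204/35; a_3 = (-204/35)/(27/2) = -136/315
  n = 4: D(4) = 4(4 + 3/2) = 22; numerator = -4(-136/315) + 1(37/35) = 877/315; a_4 = (877/315)/(22) = 877/6930

r = 3; a_0 = 1; a_1 = -8/5; a_2 = 37/35; a_3 = -136/315; a_4 = 877/6930


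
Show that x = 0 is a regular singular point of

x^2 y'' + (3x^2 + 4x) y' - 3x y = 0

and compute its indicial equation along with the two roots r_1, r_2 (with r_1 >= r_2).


Divide by x^2 to reach normal form y'' + P_1(x) y' + P_2(x) y = 0 with P_1(x) = 3 + 4/x and P_2(x) = -3/x.
x = 0 is a singular point because the y'-coefficient 3 + 4/x has a pole at x = 0 and the y-coefficient -3/x has a pole at x = 0.
It is a regular singular point because x P_1(x) = p(x) = 3x + 4 and x^2 P_2(x) = q(x) = -3x are polynomials, hence analytic at x = 0.
p(0) = 4,  q(0) = 0.
Indicial equation: r(r-1) + p(0) r + q(0) = 0, i.e. r^2 + (p(0) - 1) r + q(0) = 0, i.e. r^2 + 3 r = 0.
Discriminant: (3)^2 - 4(0) = 9, so r = (-3 ± 3)/2.
Solving: r_1 = 0, r_2 = -3.

indicial: r^2 + 3 r = 0; roots r_1 = 0, r_2 = -3


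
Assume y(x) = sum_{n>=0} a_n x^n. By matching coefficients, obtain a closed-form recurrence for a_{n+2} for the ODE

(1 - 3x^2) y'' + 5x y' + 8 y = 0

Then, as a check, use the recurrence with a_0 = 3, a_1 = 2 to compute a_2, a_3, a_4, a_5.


Substitute y = sum_n a_n x^n.
(1 - 3 x^2) y'' contributes (n+2)(n+1) a_{n+2} - 3 n(n-1) a_n at x^n.
5 x y'(x) contributes 5 n a_n at x^n.
8 y(x) contributes 8 a_n at x^n.
Matching x^n: (n+2)(n+1) a_{n+2} + (-3 n(n-1) + 5 n + 8) a_n = 0.
Thus a_{n+2} = (3 n(n-1) - 5 n - 8) / ((n+1)(n+2)) * a_n.

Check with a_0 = 3, a_1 = 2 (apply the recurrence for n = 0, 1, 2, 3): a_0 = 3, a_1 = 2, a_2 = -12, a_3 = -13/3, a_4 = 12, a_5 = 13/12.

a_(n+2) = (3 n(n-1) - 5 n - 8) / ((n+1)(n+2)) * a_n; check: a_0 = 3, a_1 = 2, a_2 = -12, a_3 = -13/3, a_4 = 12, a_5 = 13/12


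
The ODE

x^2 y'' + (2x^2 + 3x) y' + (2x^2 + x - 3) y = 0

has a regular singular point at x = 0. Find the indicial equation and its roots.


Divide by x^2 to reach normal form y'' + P_1(x) y' + P_2(x) y = 0 with P_1(x) = 2 + 3/x and P_2(x) = 2 + 1/x - 3/x^2.
x = 0 is a singular point because the y'-coefficient 2 + 3/x has a pole at x = 0 and the y-coefficient 2 + 1/x - 3/x^2 has a pole at x = 0.
It is a regular singular point because x P_1(x) = p(x) = 2x + 3 and x^2 P_2(x) = q(x) = 2x^2 + x - 3 are polynomials, hence analytic at x = 0.
p(0) = 3,  q(0) = -3.
Indicial equation: r(r-1) + p(0) r + q(0) = 0, i.e. r^2 + (p(0) - 1) r + q(0) = 0, i.e. r^2 + 2 r - 3 = 0.
Discriminant: (2)^2 - 4(-3) = 16, so r = (-2 ± 4)/2.
Solving: r_1 = 1, r_2 = -3.

indicial: r^2 + 2 r - 3 = 0; roots r_1 = 1, r_2 = -3


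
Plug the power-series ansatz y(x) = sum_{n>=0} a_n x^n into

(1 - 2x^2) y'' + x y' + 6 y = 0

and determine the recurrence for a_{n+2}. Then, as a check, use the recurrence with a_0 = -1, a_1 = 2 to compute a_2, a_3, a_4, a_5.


Substitute y = sum_n a_n x^n.
(1 - 2 x^2) y'' contributes (n+2)(n+1) a_{n+2} - 2 n(n-1) a_n at x^n.
x y'(x) contributes n a_n at x^n.
6 y(x) contributes 6 a_n at x^n.
Matching x^n: (n+2)(n+1) a_{n+2} + (-2 n(n-1) + n + 6) a_n = 0.
Thus a_{n+2} = (2 n(n-1) - n - 6) / ((n+1)(n+2)) * a_n.

Check with a_0 = -1, a_1 = 2 (apply the recurrence for n = 0, 1, 2, 3): a_0 = -1, a_1 = 2, a_2 = 3, a_3 = -7/3, a_4 = -1, a_5 = -7/20.

a_(n+2) = (2 n(n-1) - n - 6) / ((n+1)(n+2)) * a_n; check: a_0 = -1, a_1 = 2, a_2 = 3, a_3 = -7/3, a_4 = -1, a_5 = -7/20


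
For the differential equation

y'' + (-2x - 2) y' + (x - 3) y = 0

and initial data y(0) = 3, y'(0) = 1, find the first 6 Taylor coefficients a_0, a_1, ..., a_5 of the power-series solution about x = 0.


Ansatz: y(x) = sum_{n>=0} a_n x^n, so y'(x) = sum_{n>=1} n a_n x^(n-1) and y''(x) = sum_{n>=2} n(n-1) a_n x^(n-2).
Substitute into P(x) y'' + Q(x) y' + R(x) y = 0 with P(x) = 1, Q(x) = -2x - 2, R(x) = x - 3, and match powers of x.
Initial conditions: a_0 = 3, a_1 = 1.
Setting the coefficient of each power of x to zero and solving order by order (substituting the coefficients already found):
  x^0: 2 a_2 - 2 a_1 - 3 a_0 = 0  ->  2 a_2 = 2 a_1 + 3 a_0 = 11  ->  a_2 = 11/2
  x^1: 6 a_3 - 4 a_2 - 5 a_1 + a_0 = 0  ->  6 a_3 = 4 a_2 + 5 a_1 - a_0 = 24  ->  a_3 = 4
  x^2: 12 a_4 - 6 a_3 - 7 a_2 + a_1 = 0  ->  12 a_4 = 6 a_3 + 7 a_2 - a_1 = 123/2  ->  a_4 = 41/8
  x^3: 20 a_5 - 8 a_4 - 9 a_3 + a_2 = 0  ->  20 a_5 = 8 a_4 + 9 a_3 - a_2 = 143/2  ->  a_5 = 143/40
Truncated series: y(x) = 3 + x + (11/2) x^2 + 4 x^3 + (41/8) x^4 + (143/40) x^5 + O(x^6).

a_0 = 3; a_1 = 1; a_2 = 11/2; a_3 = 4; a_4 = 41/8; a_5 = 143/40


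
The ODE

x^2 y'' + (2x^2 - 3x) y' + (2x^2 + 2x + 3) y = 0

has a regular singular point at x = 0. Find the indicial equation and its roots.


Divide by x^2 to reach normal form y'' + P_1(x) y' + P_2(x) y = 0 with P_1(x) = 2 - 3/x and P_2(x) = 2 + 2/x + 3/x^2.
x = 0 is a singular point because the y'-coefficient 2 - 3/x has a pole at x = 0 and the y-coefficient 2 + 2/x + 3/x^2 has a pole at x = 0.
It is a regular singular point because x P_1(x) = p(x) = 2x - 3 and x^2 P_2(x) = q(x) = 2x^2 + 2x + 3 are polynomials, hence analytic at x = 0.
p(0) = -3,  q(0) = 3.
Indicial equation: r(r-1) + p(0) r + q(0) = 0, i.e. r^2 + (p(0) - 1) r + q(0) = 0, i.e. r^2 - 4 r + 3 = 0.
Discriminant: (-4)^2 - 4(3) = 4, so r = (4 ± 2)/2.
Solving: r_1 = 3, r_2 = 1.

indicial: r^2 - 4 r + 3 = 0; roots r_1 = 3, r_2 = 1


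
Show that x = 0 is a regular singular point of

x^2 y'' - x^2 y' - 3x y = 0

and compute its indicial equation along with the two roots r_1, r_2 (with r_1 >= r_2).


Divide by x^2 to reach normal form y'' + P_1(x) y' + P_2(x) y = 0 with P_1(x) = -1 and P_2(x) = -3/x.
x = 0 is a singular point because the y-coefficient -3/x has a pole at x = 0.
It is a regular singular point because x P_1(x) = p(x) = -x and x^2 P_2(x) = q(x) = -3x are polynomials, hence analytic at x = 0.
p(0) = 0,  q(0) = 0.
Indicial equation: r(r-1) + p(0) r + q(0) = 0, i.e. r^2 + (p(0) - 1) r + q(0) = 0, i.e. r^2 - 1 r = 0.
Discriminant: (-1)^2 - 4(0) = 1, so r = (1 ± 1)/2.
Solving: r_1 = 1, r_2 = 0.

indicial: r^2 - 1 r = 0; roots r_1 = 1, r_2 = 0


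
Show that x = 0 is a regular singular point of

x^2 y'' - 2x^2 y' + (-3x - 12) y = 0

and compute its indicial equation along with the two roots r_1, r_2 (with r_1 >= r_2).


Divide by x^2 to reach normal form y'' + P_1(x) y' + P_2(x) y = 0 with P_1(x) = -2 and P_2(x) = -3/x - 12/x^2.
x = 0 is a singular point because the y-coefficient -3/x - 12/x^2 has a pole at x = 0.
It is a regular singular point because x P_1(x) = p(x) = -2x and x^2 P_2(x) = q(x) = -3x - 12 are polynomials, hence analytic at x = 0.
p(0) = 0,  q(0) = -12.
Indicial equation: r(r-1) + p(0) r + q(0) = 0, i.e. r^2 + (p(0) - 1) r + q(0) = 0, i.e. r^2 - 1 r - 12 = 0.
Discriminant: (-1)^2 - 4(-12) = 49, so r = (1 ± 7)/2.
Solving: r_1 = 4, r_2 = -3.

indicial: r^2 - 1 r - 12 = 0; roots r_1 = 4, r_2 = -3


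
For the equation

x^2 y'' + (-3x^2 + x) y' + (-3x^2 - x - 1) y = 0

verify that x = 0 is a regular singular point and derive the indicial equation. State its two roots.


Divide by x^2 to reach normal form y'' + P_1(x) y' + P_2(x) y = 0 with P_1(x) = -3 + 1/x and P_2(x) = -3 - 1/x - 1/x^2.
x = 0 is a singular point because the y'-coefficient -3 + 1/x has a pole at x = 0 and the y-coefficient -3 - 1/x - 1/x^2 has a pole at x = 0.
It is a regular singular point because x P_1(x) = p(x) = 1 - 3x and x^2 P_2(x) = q(x) = -3x^2 - x - 1 are polynomials, hence analytic at x = 0.
p(0) = 1,  q(0) = -1.
Indicial equation: r(r-1) + p(0) r + q(0) = 0, i.e. r^2 + (p(0) - 1) r + q(0) = 0, i.e. r^2 - 1 = 0.
Discriminant: (0)^2 - 4(-1) = 4, so r = (0 ± 2)/2.
Solving: r_1 = 1, r_2 = -1.

indicial: r^2 - 1 = 0; roots r_1 = 1, r_2 = -1


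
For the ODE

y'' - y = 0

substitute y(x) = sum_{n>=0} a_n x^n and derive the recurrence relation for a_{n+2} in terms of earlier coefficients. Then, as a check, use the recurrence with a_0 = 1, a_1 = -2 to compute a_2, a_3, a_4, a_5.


Substitute y = sum_n a_n x^n into y'' + (const) y = 0.
y''(x) = sum_{n>=0} (n+2)(n+1) a_{n+2} x^n.
The ODE becomes sum_n [(n+2)(n+1) a_{n+2} - 1 a_n] x^n = 0.
Setting each coefficient to zero gives the recurrence:
  (n+2)(n+1) a_{n+2} - 1 a_n = 0,
  a_{n+2} = 1 / ((n+1)(n+2)) a_n.

Check with a_0 = 1, a_1 = -2 (apply the recurrence for n = 0, 1, 2, 3): a_0 = 1, a_1 = -2, a_2 = 1/2, a_3 = -1/3, a_4 = 1/24, a_5 = -1/60.

a_{n+2} = 1/((n+1)(n+2)) * a_n; check: a_0 = 1, a_1 = -2, a_2 = 1/2, a_3 = -1/3, a_4 = 1/24, a_5 = -1/60


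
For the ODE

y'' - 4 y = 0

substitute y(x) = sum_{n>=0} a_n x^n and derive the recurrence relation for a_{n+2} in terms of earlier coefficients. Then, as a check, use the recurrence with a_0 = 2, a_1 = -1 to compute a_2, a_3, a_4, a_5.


Substitute y = sum_n a_n x^n into y'' + (const) y = 0.
y''(x) = sum_{n>=0} (n+2)(n+1) a_{n+2} x^n.
The ODE becomes sum_n [(n+2)(n+1) a_{n+2} - 4 a_n] x^n = 0.
Setting each coefficient to zero gives the recurrence:
  (n+2)(n+1) a_{n+2} - 4 a_n = 0,
  a_{n+2} = 4 / ((n+1)(n+2)) a_n.

Check with a_0 = 2, a_1 = -1 (apply the recurrence for n = 0, 1, 2, 3): a_0 = 2, a_1 = -1, a_2 = 4, a_3 = -2/3, a_4 = 4/3, a_5 = -2/15.

a_{n+2} = 4/((n+1)(n+2)) * a_n; check: a_0 = 2, a_1 = -1, a_2 = 4, a_3 = -2/3, a_4 = 4/3, a_5 = -2/15


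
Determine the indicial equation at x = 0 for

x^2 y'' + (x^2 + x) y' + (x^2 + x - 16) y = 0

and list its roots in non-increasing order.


Divide by x^2 to reach normal form y'' + P_1(x) y' + P_2(x) y = 0 with P_1(x) = 1 + 1/x and P_2(x) = 1 + 1/x - 16/x^2.
x = 0 is a singular point because the y'-coefficient 1 + 1/x has a pole at x = 0 and the y-coefficient 1 + 1/x - 16/x^2 has a pole at x = 0.
It is a regular singular point because x P_1(x) = p(x) = x + 1 and x^2 P_2(x) = q(x) = x^2 + x - 16 are polynomials, hence analytic at x = 0.
p(0) = 1,  q(0) = -16.
Indicial equation: r(r-1) + p(0) r + q(0) = 0, i.e. r^2 + (p(0) - 1) r + q(0) = 0, i.e. r^2 - 16 = 0.
Discriminant: (0)^2 - 4(-16) = 64, so r = (0 ± 8)/2.
Solving: r_1 = 4, r_2 = -4.

indicial: r^2 - 16 = 0; roots r_1 = 4, r_2 = -4


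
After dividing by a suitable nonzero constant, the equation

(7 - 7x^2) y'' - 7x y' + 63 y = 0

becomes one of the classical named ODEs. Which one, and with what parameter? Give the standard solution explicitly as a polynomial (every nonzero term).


All three coefficients share the factor 7; dividing through by 7 gives  (1 - x^2) y'' - x y' + 9 y = 0.
This matches the Chebyshev equation (1 - x^2) y'' - x y' + n^2 y = 0 (note the -x y' term, not -2x y') with n^2 = 9, so n = 3; the polynomial solution is T_3(x).
With y = sum_k a_k x^k, matching x^k gives (k+2)(k+1) a_{k+2} = (k^2 - n^2) a_k = (k - 3)(k + 3) a_k. The right side vanishes at k = 3, so the series with the parity of 3 terminates at degree 3.
Standard normalization: leading coefficient of T_n is 2^(n-1), so a_3 = 2^2 = 4. Work downward with a_k = (k+1)(k+2) a_{k+2} / ((k - 3)(k + 3)):
  a_1 = (2)(3)(4) / ((1 - 3)(1 + 3)) = 24/(-8) = -3
Hence T_3(x) = 4 x^3 - 3 x.

T_3(x); series = 4 x^3 - 3 x


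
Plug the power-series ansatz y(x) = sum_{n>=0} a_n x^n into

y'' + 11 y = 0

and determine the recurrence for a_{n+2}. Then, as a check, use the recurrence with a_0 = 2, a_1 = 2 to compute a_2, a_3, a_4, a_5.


Substitute y = sum_n a_n x^n into y'' + (const) y = 0.
y''(x) = sum_{n>=0} (n+2)(n+1) a_{n+2} x^n.
The ODE becomes sum_n [(n+2)(n+1) a_{n+2} + 11 a_n] x^n = 0.
Setting each coefficient to zero gives the recurrence:
  (n+2)(n+1) a_{n+2} + 11 a_n = 0,
  a_{n+2} = -11 / ((n+1)(n+2)) a_n.

Check with a_0 = 2, a_1 = 2 (apply the recurrence for n = 0, 1, 2, 3): a_0 = 2, a_1 = 2, a_2 = -11, a_3 = -11/3, a_4 = 121/12, a_5 = 121/60.

a_{n+2} = -11/((n+1)(n+2)) * a_n; check: a_0 = 2, a_1 = 2, a_2 = -11, a_3 = -11/3, a_4 = 121/12, a_5 = 121/60


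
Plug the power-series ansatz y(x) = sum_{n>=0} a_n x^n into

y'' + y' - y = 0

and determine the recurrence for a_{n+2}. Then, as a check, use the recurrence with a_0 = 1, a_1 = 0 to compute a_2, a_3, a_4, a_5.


Substitute y = sum_n a_n x^n.
y''(x) has coefficient (n+2)(n+1) a_{n+2} at x^n;
y'(x) has coefficient (n+1) a_{n+1} at x^n;
-y(x) has coefficient -1 a_n at x^n.
Matching x^n: (n+2)(n+1) a_{n+2} + (n+1) a_{n+1} - 1 a_n = 0.
Thus a_{n+2} = [-(n+1) a_{n+1} + 1 a_n] / ((n+1)(n+2)).

Check with a_0 = 1, a_1 = 0 (apply the recurrence for n = 0, 1, 2, 3): a_0 = 1, a_1 = 0, a_2 = 1/2, a_3 = -1/6, a_4 = 1/12, a_5 = -1/40.

a_(n+2) = [-(n+1) a_(n+1) + 1 a_n] / ((n+1)(n+2)); check: a_0 = 1, a_1 = 0, a_2 = 1/2, a_3 = -1/6, a_4 = 1/12, a_5 = -1/40


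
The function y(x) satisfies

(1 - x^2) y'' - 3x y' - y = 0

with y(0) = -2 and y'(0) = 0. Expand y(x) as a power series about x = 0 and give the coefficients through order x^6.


Ansatz: y(x) = sum_{n>=0} a_n x^n, so y'(x) = sum_{n>=1} n a_n x^(n-1) and y''(x) = sum_{n>=2} n(n-1) a_n x^(n-2).
Substitute into P(x) y'' + Q(x) y' + R(x) y = 0 with P(x) = 1 - x^2, Q(x) = -3x, R(x) = -1, and match powers of x.
Initial conditions: a_0 = -2, a_1 = 0.
Setting the coefficient of each power of x to zero and solving order by order (substituting the coefficients already found):
  x^0: 2 a_2 - a_0 = 0  ->  2 a_2 = a_0 = -2  ->  a_2 = -1
  x^1: 6 a_3 - 4 a_1 = 0  ->  6 a_3 = 4 a_1 = 0  ->  a_3 = 0
  x^2: 12 a_4 - 9 a_2 = 0  ->  12 a_4 = 9 a_2 = -9  ->  a_4 = -3/4
  x^3: 20 a_5 - 16 a_3 = 0  ->  20 a_5 = 16 a_3 = 0  ->  a_5 = 0
  x^4: 30 a_6 - 25 a_4 = 0  ->  30 a_6 = 25 a_4 = -75/4  ->  a_6 = -5/8
Truncated series: y(x) = -2 - x^2 - (3/4) x^4 - (5/8) x^6 + O(x^7).

a_0 = -2; a_1 = 0; a_2 = -1; a_3 = 0; a_4 = -3/4; a_5 = 0; a_6 = -5/8


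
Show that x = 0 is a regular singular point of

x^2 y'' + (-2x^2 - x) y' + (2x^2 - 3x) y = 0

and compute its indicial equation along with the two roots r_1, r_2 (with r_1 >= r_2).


Divide by x^2 to reach normal form y'' + P_1(x) y' + P_2(x) y = 0 with P_1(x) = -2 - 1/x and P_2(x) = 2 - 3/x.
x = 0 is a singular point because the y'-coefficient -2 - 1/x has a pole at x = 0 and the y-coefficient 2 - 3/x has a pole at x = 0.
It is a regular singular point because x P_1(x) = p(x) = -2x - 1 and x^2 P_2(x) = q(x) = 2x^2 - 3x are polynomials, hence analytic at x = 0.
p(0) = -1,  q(0) = 0.
Indicial equation: r(r-1) + p(0) r + q(0) = 0, i.e. r^2 + (p(0) - 1) r + q(0) = 0, i.e. r^2 - 2 r = 0.
Discriminant: (-2)^2 - 4(0) = 4, so r = (2 ± 2)/2.
Solving: r_1 = 2, r_2 = 0.

indicial: r^2 - 2 r = 0; roots r_1 = 2, r_2 = 0


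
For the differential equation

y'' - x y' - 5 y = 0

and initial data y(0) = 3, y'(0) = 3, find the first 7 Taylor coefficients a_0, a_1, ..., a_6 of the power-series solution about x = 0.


Ansatz: y(x) = sum_{n>=0} a_n x^n, so y'(x) = sum_{n>=1} n a_n x^(n-1) and y''(x) = sum_{n>=2} n(n-1) a_n x^(n-2).
Substitute into P(x) y'' + Q(x) y' + R(x) y = 0 with P(x) = 1, Q(x) = -x, R(x) = -5, and match powers of x.
Initial conditions: a_0 = 3, a_1 = 3.
Setting the coefficient of each power of x to zero and solving order by order (substituting the coefficients already found):
  x^0: 2 a_2 - 5 a_0 = 0  ->  2 a_2 = 5 a_0 = 15  ->  a_2 = 15/2
  x^1: 6 a_3 - 6 a_1 = 0  ->  6 a_3 = 6 a_1 = 18  ->  a_3 = 3
  x^2: 12 a_4 - 7 a_2 = 0  ->  12 a_4 = 7 a_2 = 105/2  ->  a_4 = 35/8
  x^3: 20 a_5 - 8 a_3 = 0  ->  20 a_5 = 8 a_3 = 24  ->  a_5 = 6/5
  x^4: 30 a_6 - 9 a_4 = 0  ->  30 a_6 = 9 a_4 = 315/8  ->  a_6 = 21/16
Truncated series: y(x) = 3 + 3 x + (15/2) x^2 + 3 x^3 + (35/8) x^4 + (6/5) x^5 + (21/16) x^6 + O(x^7).

a_0 = 3; a_1 = 3; a_2 = 15/2; a_3 = 3; a_4 = 35/8; a_5 = 6/5; a_6 = 21/16
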